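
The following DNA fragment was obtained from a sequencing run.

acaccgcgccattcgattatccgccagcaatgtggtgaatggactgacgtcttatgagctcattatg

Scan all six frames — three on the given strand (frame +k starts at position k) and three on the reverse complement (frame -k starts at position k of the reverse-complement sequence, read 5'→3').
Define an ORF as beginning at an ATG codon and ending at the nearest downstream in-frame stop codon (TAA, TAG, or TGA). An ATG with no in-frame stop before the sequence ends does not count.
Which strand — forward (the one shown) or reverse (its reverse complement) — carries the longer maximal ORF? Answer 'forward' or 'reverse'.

reverse

Reverse complement (5'→3'): CATAATGAGCTCATAAGACGTCAGTCCATTCACCACATTGCTGGCGGATAATCGAATGGCGCGGTGT
Frame +1: ACA CCG CGC CAT TCG ATT ATC CGC CAG CAA TGT GGT GAA TGG ACT GAC GTC TTA TGA GCT CAT TAT — no ATG→stop ORF.
Frame +2: CAC CGC GCC ATT CGA TTA TCC GCC AGC AAT GTG GTG AAT GGA CTG ACG TCT TAT GAG CTC ATT ATG — no ATG→stop ORF.
Frame +3: ACC GCG CCA TTC GAT TAT CCG CCA GCA ATG TGG TGA ATG GAC TGA CGT CTT ATG AGC TCA TTA — ATG at 30, stop TGA at 36 → 9 nt; ATG at 39, stop TGA at 45 → 9 nt.
Frame -1: CAT AAT GAG CTC ATA AGA CGT CAG TCC ATT CAC CAC ATT GCT GGC GGA TAA TCG AAT GGC GCG GTG — no ATG→stop ORF.
Frame -2: ATA ATG AGC TCA TAA GAC GTC AGT CCA TTC ACC ACA TTG CTG GCG GAT AAT CGA ATG GCG CGG TGT — ATG at 5, stop TAA at 14 → 12 nt.
Frame -3: TAA TGA GCT CAT AAG ACG TCA GTC CAT TCA CCA CAT TGC TGG CGG ATA ATC GAA TGG CGC GGT — no ATG→stop ORF.
Forward-strand max 9 nt; reverse-strand max 12 nt. The reverse strand has the longer ORF.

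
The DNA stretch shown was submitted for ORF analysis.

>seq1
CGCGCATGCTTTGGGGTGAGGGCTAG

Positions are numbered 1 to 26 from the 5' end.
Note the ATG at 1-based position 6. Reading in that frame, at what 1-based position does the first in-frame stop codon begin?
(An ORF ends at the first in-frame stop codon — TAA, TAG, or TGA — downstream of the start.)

24

Codons from position 6: ATG (6–8), CTT (9–11), TGG (12–14), GGT (15–17), GAG (18–20), GGC (21–23), TAG (24–26).
TAG is a stop codon; it begins at position 24.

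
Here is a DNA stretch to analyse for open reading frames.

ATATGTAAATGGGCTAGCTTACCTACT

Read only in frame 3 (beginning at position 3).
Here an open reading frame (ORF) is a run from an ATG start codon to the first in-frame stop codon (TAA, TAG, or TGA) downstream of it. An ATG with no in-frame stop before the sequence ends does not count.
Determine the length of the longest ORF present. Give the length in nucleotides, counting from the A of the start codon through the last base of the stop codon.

9

Frame 3: ATG TAA ATG GGC TAG CTT ACC TAC — ATG at 3, stop TAA at 6 → 6 nt; ATG at 9, stop TAG at 15 → 9 nt.
Longest: frame 3, positions 9–17, 9 nt = 3 codons = 2 aa. → 9 nucleotides.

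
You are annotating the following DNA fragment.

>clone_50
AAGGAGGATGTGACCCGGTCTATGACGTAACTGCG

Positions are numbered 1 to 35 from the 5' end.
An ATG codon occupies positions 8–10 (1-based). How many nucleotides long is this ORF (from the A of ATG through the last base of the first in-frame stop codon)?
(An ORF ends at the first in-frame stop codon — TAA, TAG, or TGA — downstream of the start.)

6

Codons from position 8: ATG (8–10), TGA (11–13).
TGA is the first in-frame stop; ORF spans 8–13, 6 nucleotides.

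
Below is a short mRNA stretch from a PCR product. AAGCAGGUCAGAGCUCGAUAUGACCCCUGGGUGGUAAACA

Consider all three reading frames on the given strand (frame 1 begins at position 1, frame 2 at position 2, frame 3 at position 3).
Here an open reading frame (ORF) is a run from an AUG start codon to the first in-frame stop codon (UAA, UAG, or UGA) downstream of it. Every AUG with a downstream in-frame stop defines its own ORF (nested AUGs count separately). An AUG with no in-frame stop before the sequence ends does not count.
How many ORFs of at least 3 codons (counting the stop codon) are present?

Frame 1: AAG CAG GUC AGA GCU CGA UAU GAC CCC UGG GUG GUA AAC — no AUG→stop ORF.
Frame 2: AGC AGG UCA GAG CUC GAU AUG ACC CCU GGG UGG UAA ACA — AUG at 20, stop UAA at 35 → 18 nt.
Frame 3: GCA GGU CAG AGC UCG AUA UGA CCC CUG GGU GGU AAA — no AUG→stop ORF.
ORFs ≥ 3 codons: frame 2 20–37 (6 codons). Count = 1.

1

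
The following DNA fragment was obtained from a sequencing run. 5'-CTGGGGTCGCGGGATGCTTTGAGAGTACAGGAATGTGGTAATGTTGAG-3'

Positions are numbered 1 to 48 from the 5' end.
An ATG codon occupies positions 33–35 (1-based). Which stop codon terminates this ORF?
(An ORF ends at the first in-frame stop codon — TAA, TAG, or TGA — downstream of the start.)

Codons from position 33: ATG (33–35), TGG (36–38), TAA (39–41).
The first in-frame stop codon is TAA.

TAA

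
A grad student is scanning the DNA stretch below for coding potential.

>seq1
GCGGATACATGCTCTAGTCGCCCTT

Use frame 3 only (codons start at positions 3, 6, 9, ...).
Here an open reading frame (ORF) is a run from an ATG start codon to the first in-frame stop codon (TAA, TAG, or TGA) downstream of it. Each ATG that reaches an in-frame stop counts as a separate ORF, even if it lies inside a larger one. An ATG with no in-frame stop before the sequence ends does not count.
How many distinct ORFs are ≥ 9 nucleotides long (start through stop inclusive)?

1

Frame 3: GGA TAC ATG CTC TAG TCG CCC — ATG at 9, stop TAG at 15 → 9 nt.
ORFs ≥ 9 nucleotides: frame 3 9–17 (9 nucleotides). Count = 1.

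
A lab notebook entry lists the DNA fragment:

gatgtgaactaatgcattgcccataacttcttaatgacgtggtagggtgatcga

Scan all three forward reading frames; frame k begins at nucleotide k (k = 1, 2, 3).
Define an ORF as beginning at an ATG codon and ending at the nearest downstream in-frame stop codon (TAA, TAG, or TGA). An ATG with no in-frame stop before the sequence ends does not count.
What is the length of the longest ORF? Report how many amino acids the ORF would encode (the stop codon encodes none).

4

Frame 1: GAT GTG AAC TAA TGC ATT GCC CAT AAC TTC TTA ATG ACG TGG TAG GGT GAT CGA — ATG at 34, stop TAG at 43 → 12 nt.
Frame 2: ATG TGA ACT AAT GCA TTG CCC ATA ACT TCT TAA TGA CGT GGT AGG GTG ATC — ATG at 2, stop TGA at 5 → 6 nt.
Frame 3: TGT GAA CTA ATG CAT TGC CCA TAA CTT CTT AAT GAC GTG GTA GGG TGA TCG — ATG at 12, stop TAA at 24 → 15 nt.
Longest: frame 3, positions 12–26, 15 nt = 5 codons = 4 aa. → 4 amino acids.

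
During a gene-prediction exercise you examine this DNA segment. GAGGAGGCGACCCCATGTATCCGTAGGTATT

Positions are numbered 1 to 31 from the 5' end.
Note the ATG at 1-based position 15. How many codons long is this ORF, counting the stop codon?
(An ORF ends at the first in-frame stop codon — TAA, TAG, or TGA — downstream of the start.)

Codons from position 15: ATG (15–17), TAT (18–20), CCG (21–23), TAG (24–26).
TAG is the first in-frame stop; that's 4 codons including the stop.

4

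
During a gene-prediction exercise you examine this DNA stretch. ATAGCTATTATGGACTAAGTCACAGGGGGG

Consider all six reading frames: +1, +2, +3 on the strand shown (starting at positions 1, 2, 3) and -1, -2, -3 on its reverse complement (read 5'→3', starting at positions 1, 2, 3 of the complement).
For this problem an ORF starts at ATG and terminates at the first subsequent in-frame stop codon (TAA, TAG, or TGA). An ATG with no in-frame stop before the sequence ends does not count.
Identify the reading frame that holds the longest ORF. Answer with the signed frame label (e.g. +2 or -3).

Reverse complement (5'→3'): CCCCCCTGTGACTTAGTCCATAATAGCTAT
Frame +1: ATA GCT ATT ATG GAC TAA GTC ACA GGG GGG — ATG at 10, stop TAA at 16 → 9 nt.
Frame +2: TAG CTA TTA TGG ACT AAG TCA CAG GGG — no ATG→stop ORF.
Frame +3: AGC TAT TAT GGA CTA AGT CAC AGG GGG — no ATG→stop ORF.
Frame -1: CCC CCC TGT GAC TTA GTC CAT AAT AGC TAT — no ATG→stop ORF.
Frame -2: CCC CCT GTG ACT TAG TCC ATA ATA GCT — no ATG→stop ORF.
Frame -3: CCC CTG TGA CTT AGT CCA TAA TAG CTA — no ATG→stop ORF.
Longest ORF is 9 nt in frame +1 (positions 10–18).

+1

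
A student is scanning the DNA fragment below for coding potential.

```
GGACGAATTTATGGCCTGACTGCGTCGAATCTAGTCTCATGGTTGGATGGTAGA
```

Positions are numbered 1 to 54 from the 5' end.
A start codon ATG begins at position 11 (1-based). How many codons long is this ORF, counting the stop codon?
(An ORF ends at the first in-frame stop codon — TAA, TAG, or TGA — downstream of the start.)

3

Codons from position 11: ATG (11–13), GCC (14–16), TGA (17–19).
TGA is the first in-frame stop; that's 3 codons including the stop.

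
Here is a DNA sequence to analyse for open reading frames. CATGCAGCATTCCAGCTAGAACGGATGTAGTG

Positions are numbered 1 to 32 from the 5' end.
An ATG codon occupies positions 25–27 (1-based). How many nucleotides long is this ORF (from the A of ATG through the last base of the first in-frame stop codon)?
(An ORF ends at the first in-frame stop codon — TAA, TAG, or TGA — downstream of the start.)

6

Codons from position 25: ATG (25–27), TAG (28–30).
TAG is the first in-frame stop; ORF spans 25–30, 6 nucleotides.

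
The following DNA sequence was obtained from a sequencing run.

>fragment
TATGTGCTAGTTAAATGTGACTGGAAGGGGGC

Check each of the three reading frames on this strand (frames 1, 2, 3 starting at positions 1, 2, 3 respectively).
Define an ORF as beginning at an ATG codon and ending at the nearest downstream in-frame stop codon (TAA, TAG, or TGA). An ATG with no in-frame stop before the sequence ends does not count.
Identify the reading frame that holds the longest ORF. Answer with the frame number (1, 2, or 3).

2

Frame 1: TAT GTG CTA GTT AAA TGT GAC TGG AAG GGG — no ATG→stop ORF.
Frame 2: ATG TGC TAG TTA AAT GTG ACT GGA AGG GGG — ATG at 2, stop TAG at 8 → 9 nt.
Frame 3: TGT GCT AGT TAA ATG TGA CTG GAA GGG GGC — ATG at 15, stop TGA at 18 → 6 nt.
Longest ORF is 9 nt in frame 2 (positions 2–10).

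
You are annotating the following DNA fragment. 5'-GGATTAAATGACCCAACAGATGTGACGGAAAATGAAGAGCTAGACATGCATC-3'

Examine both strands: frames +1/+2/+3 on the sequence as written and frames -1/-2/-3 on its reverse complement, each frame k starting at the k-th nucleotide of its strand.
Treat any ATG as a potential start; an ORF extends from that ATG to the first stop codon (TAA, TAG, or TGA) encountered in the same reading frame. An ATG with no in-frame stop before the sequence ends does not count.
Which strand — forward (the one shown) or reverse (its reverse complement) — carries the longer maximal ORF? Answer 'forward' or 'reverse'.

Reverse complement (5'→3'): GATGCATGTCTAGCTCTTCATTTTCCGTCACATCTGTTGGGTCATTTAATCC
Frame +1: GGA TTA AAT GAC CCA ACA GAT GTG ACG GAA AAT GAA GAG CTA GAC ATG CAT — no ATG→stop ORF.
Frame +2: GAT TAA ATG ACC CAA CAG ATG TGA CGG AAA ATG AAG AGC TAG ACA TGC ATC — ATG at 8, stop TGA at 23 → 18 nt; ATG at 20, stop TGA at 23 → 6 nt; ATG at 32, stop TAG at 41 → 12 nt.
Frame +3: ATT AAA TGA CCC AAC AGA TGT GAC GGA AAA TGA AGA GCT AGA CAT GCA — no ATG→stop ORF.
Frame -1: GAT GCA TGT CTA GCT CTT CAT TTT CCG TCA CAT CTG TTG GGT CAT TTA ATC — no ATG→stop ORF.
Frame -2: ATG CAT GTC TAG CTC TTC ATT TTC CGT CAC ATC TGT TGG GTC ATT TAA TCC — ATG at 2, stop TAG at 11 → 12 nt.
Frame -3: TGC ATG TCT AGC TCT TCA TTT TCC GTC ACA TCT GTT GGG TCA TTT AAT — no ATG→stop ORF.
Forward-strand max 18 nt; reverse-strand max 12 nt. The forward strand has the longer ORF.

forward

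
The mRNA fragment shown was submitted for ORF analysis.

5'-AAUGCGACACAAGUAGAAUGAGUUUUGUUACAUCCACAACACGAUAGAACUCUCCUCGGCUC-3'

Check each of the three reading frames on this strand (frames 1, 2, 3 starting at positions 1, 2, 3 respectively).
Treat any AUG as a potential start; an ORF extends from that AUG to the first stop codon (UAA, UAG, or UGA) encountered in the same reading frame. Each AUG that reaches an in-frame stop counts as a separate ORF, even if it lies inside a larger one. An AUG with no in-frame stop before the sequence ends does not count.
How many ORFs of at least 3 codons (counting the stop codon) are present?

Frame 1: AAU GCG ACA CAA GUA GAA UGA GUU UUG UUA CAU CCA CAA CAC GAU AGA ACU CUC CUC GGC — no AUG→stop ORF.
Frame 2: AUG CGA CAC AAG UAG AAU GAG UUU UGU UAC AUC CAC AAC ACG AUA GAA CUC UCC UCG GCU — AUG at 2, stop UAG at 14 → 15 nt.
Frame 3: UGC GAC ACA AGU AGA AUG AGU UUU GUU ACA UCC ACA ACA CGA UAG AAC UCU CCU CGG CUC — AUG at 18, stop UAG at 45 → 30 nt.
ORFs ≥ 3 codons: frame 2 2–16 (5 codons), frame 3 18–47 (10 codons). Count = 2.

2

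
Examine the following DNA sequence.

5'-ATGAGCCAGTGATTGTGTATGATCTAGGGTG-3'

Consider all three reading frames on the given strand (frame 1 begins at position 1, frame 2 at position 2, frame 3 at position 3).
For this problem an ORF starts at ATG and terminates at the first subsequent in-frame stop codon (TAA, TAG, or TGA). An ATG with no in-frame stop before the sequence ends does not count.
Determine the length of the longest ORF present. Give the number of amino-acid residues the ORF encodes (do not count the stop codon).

Frame 1: ATG AGC CAG TGA TTG TGT ATG ATC TAG GGT — ATG at 1, stop TGA at 10 → 12 nt; ATG at 19, stop TAG at 25 → 9 nt.
Frame 2: TGA GCC AGT GAT TGT GTA TGA TCT AGG GTG — no ATG→stop ORF.
Frame 3: GAG CCA GTG ATT GTG TAT GAT CTA GGG — no ATG→stop ORF.
Longest: frame 1, positions 1–12, 12 nt = 4 codons = 3 aa. → 3 amino acids.

3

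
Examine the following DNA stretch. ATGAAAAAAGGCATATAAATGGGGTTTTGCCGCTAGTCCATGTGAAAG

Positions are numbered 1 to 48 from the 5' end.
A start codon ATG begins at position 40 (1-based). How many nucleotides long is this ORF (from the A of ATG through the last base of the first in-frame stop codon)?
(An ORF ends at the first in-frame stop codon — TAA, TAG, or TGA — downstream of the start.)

6

Codons from position 40: ATG (40–42), TGA (43–45).
TGA is the first in-frame stop; ORF spans 40–45, 6 nucleotides.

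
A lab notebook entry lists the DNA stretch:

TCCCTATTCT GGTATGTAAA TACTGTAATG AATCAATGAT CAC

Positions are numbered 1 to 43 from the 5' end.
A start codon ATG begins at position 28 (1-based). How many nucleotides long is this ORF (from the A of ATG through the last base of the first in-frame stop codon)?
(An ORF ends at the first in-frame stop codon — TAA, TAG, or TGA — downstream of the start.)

Codons from position 28: ATG (28–30), AAT (31–33), CAA (34–36), TGA (37–39).
TGA is the first in-frame stop; ORF spans 28–39, 12 nucleotides.

12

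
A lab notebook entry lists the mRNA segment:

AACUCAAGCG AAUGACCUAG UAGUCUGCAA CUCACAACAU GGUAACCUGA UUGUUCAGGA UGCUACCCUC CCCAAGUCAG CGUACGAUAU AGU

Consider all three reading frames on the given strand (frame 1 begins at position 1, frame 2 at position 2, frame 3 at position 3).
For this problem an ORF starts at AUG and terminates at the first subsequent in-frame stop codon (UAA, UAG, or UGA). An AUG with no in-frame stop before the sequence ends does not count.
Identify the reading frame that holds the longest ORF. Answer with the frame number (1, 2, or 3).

3

Frame 1: AAC UCA AGC GAA UGA CCU AGU AGU CUG CAA CUC ACA ACA UGG UAA CCU GAU UGU UCA GGA UGC UAC CCU CCC CAA GUC AGC GUA CGA UAU AGU — no AUG→stop ORF.
Frame 2: ACU CAA GCG AAU GAC CUA GUA GUC UGC AAC UCA CAA CAU GGU AAC CUG AUU GUU CAG GAU GCU ACC CUC CCC AAG UCA GCG UAC GAU AUA — no AUG→stop ORF.
Frame 3: CUC AAG CGA AUG ACC UAG UAG UCU GCA ACU CAC AAC AUG GUA ACC UGA UUG UUC AGG AUG CUA CCC UCC CCA AGU CAG CGU ACG AUA UAG — AUG at 12, stop UAG at 18 → 9 nt; AUG at 39, stop UGA at 48 → 12 nt; AUG at 60, stop UAG at 90 → 33 nt.
Longest ORF is 33 nt in frame 3 (positions 60–92).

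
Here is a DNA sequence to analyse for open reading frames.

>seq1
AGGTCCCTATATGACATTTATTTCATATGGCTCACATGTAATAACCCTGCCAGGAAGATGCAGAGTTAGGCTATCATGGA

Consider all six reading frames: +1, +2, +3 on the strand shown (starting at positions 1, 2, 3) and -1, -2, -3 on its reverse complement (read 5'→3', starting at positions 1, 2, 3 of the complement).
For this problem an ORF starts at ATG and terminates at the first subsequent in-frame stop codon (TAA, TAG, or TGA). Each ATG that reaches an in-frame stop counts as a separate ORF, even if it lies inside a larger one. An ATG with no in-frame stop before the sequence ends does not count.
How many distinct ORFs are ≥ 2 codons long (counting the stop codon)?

Reverse complement (5'→3'): TCCATGATAGCCTAACTCTGCATCTTCCTGGCAGGGTTATTACATGTGAGCCATATGAAATAAATGTCATATAGGGACCT
Frame +1: AGG TCC CTA TAT GAC ATT TAT TTC ATA TGG CTC ACA TGT AAT AAC CCT GCC AGG AAG ATG CAG AGT TAG GCT ATC ATG — ATG at 58, stop TAG at 67 → 12 nt.
Frame +2: GGT CCC TAT ATG ACA TTT ATT TCA TAT GGC TCA CAT GTA ATA ACC CTG CCA GGA AGA TGC AGA GTT AGG CTA TCA TGG — no ATG→stop ORF.
Frame +3: GTC CCT ATA TGA CAT TTA TTT CAT ATG GCT CAC ATG TAA TAA CCC TGC CAG GAA GAT GCA GAG TTA GGC TAT CAT GGA — ATG at 27, stop TAA at 39 → 15 nt; ATG at 36, stop TAA at 39 → 6 nt.
Frame -1: TCC ATG ATA GCC TAA CTC TGC ATC TTC CTG GCA GGG TTA TTA CAT GTG AGC CAT ATG AAA TAA ATG TCA TAT AGG GAC — ATG at 4, stop TAA at 13 → 12 nt; ATG at 55, stop TAA at 61 → 9 nt.
Frame -2: CCA TGA TAG CCT AAC TCT GCA TCT TCC TGG CAG GGT TAT TAC ATG TGA GCC ATA TGA AAT AAA TGT CAT ATA GGG ACC — ATG at 44, stop TGA at 47 → 6 nt.
Frame -3: CAT GAT AGC CTA ACT CTG CAT CTT CCT GGC AGG GTT ATT ACA TGT GAG CCA TAT GAA ATA AAT GTC ATA TAG GGA CCT — no ATG→stop ORF.
ORFs ≥ 2 codons: frame +1 58–69 (4 codons), frame +3 27–41 (5 codons), frame +3 36–41 (2 codons), frame -1 4–15 (4 codons), frame -1 55–63 (3 codons), frame -2 44–49 (2 codons). Count = 6.

6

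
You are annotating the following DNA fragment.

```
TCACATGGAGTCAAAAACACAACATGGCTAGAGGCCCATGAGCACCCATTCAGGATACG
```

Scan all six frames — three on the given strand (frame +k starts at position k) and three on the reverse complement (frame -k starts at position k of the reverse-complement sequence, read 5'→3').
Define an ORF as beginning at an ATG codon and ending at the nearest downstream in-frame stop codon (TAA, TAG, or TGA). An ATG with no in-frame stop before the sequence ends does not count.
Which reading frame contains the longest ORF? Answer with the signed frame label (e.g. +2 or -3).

Reverse complement (5'→3'): CGTATCCTGAATGGGTGCTCATGGGCCTCTAGCCATGTTGTGTTTTTGACTCCATGTGA
Frame +1: TCA CAT GGA GTC AAA AAC ACA ACA TGG CTA GAG GCC CAT GAG CAC CCA TTC AGG ATA — no ATG→stop ORF.
Frame +2: CAC ATG GAG TCA AAA ACA CAA CAT GGC TAG AGG CCC ATG AGC ACC CAT TCA GGA TAC — ATG at 5, stop TAG at 29 → 27 nt.
Frame +3: ACA TGG AGT CAA AAA CAC AAC ATG GCT AGA GGC CCA TGA GCA CCC ATT CAG GAT ACG — ATG at 24, stop TGA at 39 → 18 nt.
Frame -1: CGT ATC CTG AAT GGG TGC TCA TGG GCC TCT AGC CAT GTT GTG TTT TTG ACT CCA TGT — no ATG→stop ORF.
Frame -2: GTA TCC TGA ATG GGT GCT CAT GGG CCT CTA GCC ATG TTG TGT TTT TGA CTC CAT GTG — ATG at 11, stop TGA at 47 → 39 nt; ATG at 35, stop TGA at 47 → 15 nt.
Frame -3: TAT CCT GAA TGG GTG CTC ATG GGC CTC TAG CCA TGT TGT GTT TTT GAC TCC ATG TGA — ATG at 21, stop TAG at 30 → 12 nt; ATG at 54, stop TGA at 57 → 6 nt.
Longest ORF is 39 nt in frame -2 (positions 11–49).

-2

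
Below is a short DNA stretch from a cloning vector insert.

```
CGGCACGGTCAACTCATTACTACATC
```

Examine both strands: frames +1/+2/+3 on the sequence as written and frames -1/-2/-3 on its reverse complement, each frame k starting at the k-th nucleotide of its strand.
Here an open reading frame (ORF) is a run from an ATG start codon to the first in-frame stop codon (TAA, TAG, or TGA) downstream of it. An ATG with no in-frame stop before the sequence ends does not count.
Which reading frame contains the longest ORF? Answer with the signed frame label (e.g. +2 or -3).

-1

Reverse complement (5'→3'): GATGTAGTAATGAGTTGACCGTGCCG
Frame +1: CGG CAC GGT CAA CTC ATT ACT ACA — no ATG→stop ORF.
Frame +2: GGC ACG GTC AAC TCA TTA CTA CAT — no ATG→stop ORF.
Frame +3: GCA CGG TCA ACT CAT TAC TAC ATC — no ATG→stop ORF.
Frame -1: GAT GTA GTA ATG AGT TGA CCG TGC — ATG at 10, stop TGA at 16 → 9 nt.
Frame -2: ATG TAG TAA TGA GTT GAC CGT GCC — ATG at 2, stop TAG at 5 → 6 nt.
Frame -3: TGT AGT AAT GAG TTG ACC GTG CCG — no ATG→stop ORF.
Longest ORF is 9 nt in frame -1 (positions 10–18).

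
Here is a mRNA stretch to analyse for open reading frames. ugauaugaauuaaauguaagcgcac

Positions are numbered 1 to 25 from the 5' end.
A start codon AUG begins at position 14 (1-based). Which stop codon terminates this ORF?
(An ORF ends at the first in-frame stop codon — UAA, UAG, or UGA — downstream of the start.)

UAA

Codons from position 14: AUG (14–16), UAA (17–19).
The first in-frame stop codon is UAA.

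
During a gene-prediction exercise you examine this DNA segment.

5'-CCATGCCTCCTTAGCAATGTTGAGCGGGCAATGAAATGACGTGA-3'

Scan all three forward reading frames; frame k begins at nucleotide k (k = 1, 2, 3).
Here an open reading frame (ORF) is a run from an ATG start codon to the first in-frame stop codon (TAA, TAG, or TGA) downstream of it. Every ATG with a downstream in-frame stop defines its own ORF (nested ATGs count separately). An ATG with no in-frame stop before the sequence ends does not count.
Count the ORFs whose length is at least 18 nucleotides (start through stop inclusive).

Frame 1: CCA TGC CTC CTT AGC AAT GTT GAG CGG GCA ATG AAA TGA CGT — ATG at 31, stop TGA at 37 → 9 nt.
Frame 2: CAT GCC TCC TTA GCA ATG TTG AGC GGG CAA TGA AAT GAC GTG — ATG at 17, stop TGA at 32 → 18 nt.
Frame 3: ATG CCT CCT TAG CAA TGT TGA GCG GGC AAT GAA ATG ACG TGA — ATG at 3, stop TAG at 12 → 12 nt; ATG at 36, stop TGA at 42 → 9 nt.
ORFs ≥ 18 nucleotides: frame 2 17–34 (18 nucleotides). Count = 1.

1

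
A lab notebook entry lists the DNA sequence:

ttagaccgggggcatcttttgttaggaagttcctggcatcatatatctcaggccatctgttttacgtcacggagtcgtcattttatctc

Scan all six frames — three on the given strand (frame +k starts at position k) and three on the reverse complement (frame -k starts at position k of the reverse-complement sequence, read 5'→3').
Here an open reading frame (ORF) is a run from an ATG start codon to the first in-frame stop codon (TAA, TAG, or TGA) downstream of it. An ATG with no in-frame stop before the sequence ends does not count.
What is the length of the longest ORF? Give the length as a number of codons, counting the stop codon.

Reverse complement (5'→3'): GAGATAAAATGACGACTCCGTGACGTAAAACAGATGGCCTGAGATATATGATGCCAGGAACTTCCTAACAAAAGATGCCCCCGGTCTAA
Frame +1: TTA GAC CGG GGG CAT CTT TTG TTA GGA AGT TCC TGG CAT CAT ATA TCT CAG GCC ATC TGT TTT ACG TCA CGG AGT CGT CAT TTT ATC — no ATG→stop ORF.
Frame +2: TAG ACC GGG GGC ATC TTT TGT TAG GAA GTT CCT GGC ATC ATA TAT CTC AGG CCA TCT GTT TTA CGT CAC GGA GTC GTC ATT TTA TCT — no ATG→stop ORF.
Frame +3: AGA CCG GGG GCA TCT TTT GTT AGG AAG TTC CTG GCA TCA TAT ATC TCA GGC CAT CTG TTT TAC GTC ACG GAG TCG TCA TTT TAT CTC — no ATG→stop ORF.
Frame -1: GAG ATA AAA TGA CGA CTC CGT GAC GTA AAA CAG ATG GCC TGA GAT ATA TGA TGC CAG GAA CTT CCT AAC AAA AGA TGC CCC CGG TCT — ATG at 34, stop TGA at 40 → 9 nt.
Frame -2: AGA TAA AAT GAC GAC TCC GTG ACG TAA AAC AGA TGG CCT GAG ATA TAT GAT GCC AGG AAC TTC CTA ACA AAA GAT GCC CCC GGT CTA — no ATG→stop ORF.
Frame -3: GAT AAA ATG ACG ACT CCG TGA CGT AAA ACA GAT GGC CTG AGA TAT ATG ATG CCA GGA ACT TCC TAA CAA AAG ATG CCC CCG GTC TAA — ATG at 9, stop TGA at 21 → 15 nt; ATG at 48, stop TAA at 66 → 21 nt; ATG at 51, stop TAA at 66 → 18 nt; ATG at 75, stop TAA at 87 → 15 nt.
Longest: frame -3, positions 48–68, 21 nt = 7 codons = 6 aa. → 7 codons.

7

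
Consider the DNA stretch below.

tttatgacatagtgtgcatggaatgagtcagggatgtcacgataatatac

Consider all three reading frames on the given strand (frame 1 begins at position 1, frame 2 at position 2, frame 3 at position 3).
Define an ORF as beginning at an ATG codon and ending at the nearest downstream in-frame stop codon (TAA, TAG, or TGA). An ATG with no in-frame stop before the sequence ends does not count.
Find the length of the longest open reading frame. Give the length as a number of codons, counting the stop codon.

4

Frame 1: TTT ATG ACA TAG TGT GCA TGG AAT GAG TCA GGG ATG TCA CGA TAA TAT — ATG at 4, stop TAG at 10 → 9 nt; ATG at 34, stop TAA at 43 → 12 nt.
Frame 2: TTA TGA CAT AGT GTG CAT GGA ATG AGT CAG GGA TGT CAC GAT AAT ATA — no ATG→stop ORF.
Frame 3: TAT GAC ATA GTG TGC ATG GAA TGA GTC AGG GAT GTC ACG ATA ATA TAC — ATG at 18, stop TGA at 24 → 9 nt.
Longest: frame 1, positions 34–45, 12 nt = 4 codons = 3 aa. → 4 codons.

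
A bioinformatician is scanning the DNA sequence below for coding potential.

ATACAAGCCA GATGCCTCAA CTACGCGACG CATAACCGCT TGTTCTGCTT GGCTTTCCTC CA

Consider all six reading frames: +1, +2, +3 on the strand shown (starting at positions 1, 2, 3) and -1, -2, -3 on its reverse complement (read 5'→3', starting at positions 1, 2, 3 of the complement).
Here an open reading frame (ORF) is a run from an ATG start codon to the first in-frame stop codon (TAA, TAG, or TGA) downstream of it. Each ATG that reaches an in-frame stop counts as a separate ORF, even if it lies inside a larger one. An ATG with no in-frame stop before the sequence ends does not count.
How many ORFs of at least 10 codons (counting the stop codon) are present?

0

Reverse complement (5'→3'): TGGAGGAAAGCCAAGCAGAACAAGCGGTTATGCGTCGCGTAGTTGAGGCATCTGGCTTGTAT
Frame +1: ATA CAA GCC AGA TGC CTC AAC TAC GCG ACG CAT AAC CGC TTG TTC TGC TTG GCT TTC CTC — no ATG→stop ORF.
Frame +2: TAC AAG CCA GAT GCC TCA ACT ACG CGA CGC ATA ACC GCT TGT TCT GCT TGG CTT TCC TCC — no ATG→stop ORF.
Frame +3: ACA AGC CAG ATG CCT CAA CTA CGC GAC GCA TAA CCG CTT GTT CTG CTT GGC TTT CCT CCA — ATG at 12, stop TAA at 33 → 24 nt.
Frame -1: TGG AGG AAA GCC AAG CAG AAC AAG CGG TTA TGC GTC GCG TAG TTG AGG CAT CTG GCT TGT — no ATG→stop ORF.
Frame -2: GGA GGA AAG CCA AGC AGA ACA AGC GGT TAT GCG TCG CGT AGT TGA GGC ATC TGG CTT GTA — no ATG→stop ORF.
Frame -3: GAG GAA AGC CAA GCA GAA CAA GCG GTT ATG CGT CGC GTA GTT GAG GCA TCT GGC TTG TAT — no ATG→stop ORF.
No ORF reaches 10 codons. Count = 0.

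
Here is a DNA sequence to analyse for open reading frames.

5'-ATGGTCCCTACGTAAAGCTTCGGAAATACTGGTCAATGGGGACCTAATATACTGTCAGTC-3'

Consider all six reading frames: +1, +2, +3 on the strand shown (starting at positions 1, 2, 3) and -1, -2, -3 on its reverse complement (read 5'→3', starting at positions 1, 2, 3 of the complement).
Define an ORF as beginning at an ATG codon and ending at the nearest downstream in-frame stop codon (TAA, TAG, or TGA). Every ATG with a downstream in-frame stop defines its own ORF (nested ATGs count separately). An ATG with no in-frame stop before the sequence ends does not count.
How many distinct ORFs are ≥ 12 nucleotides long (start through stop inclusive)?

2

Reverse complement (5'→3'): GACTGACAGTATATTAGGTCCCCATTGACCAGTATTTCCGAAGCTTTACGTAGGGACCAT
Frame +1: ATG GTC CCT ACG TAA AGC TTC GGA AAT ACT GGT CAA TGG GGA CCT AAT ATA CTG TCA GTC — ATG at 1, stop TAA at 13 → 15 nt.
Frame +2: TGG TCC CTA CGT AAA GCT TCG GAA ATA CTG GTC AAT GGG GAC CTA ATA TAC TGT CAG — no ATG→stop ORF.
Frame +3: GGT CCC TAC GTA AAG CTT CGG AAA TAC TGG TCA ATG GGG ACC TAA TAT ACT GTC AGT — ATG at 36, stop TAA at 45 → 12 nt.
Frame -1: GAC TGA CAG TAT ATT AGG TCC CCA TTG ACC AGT ATT TCC GAA GCT TTA CGT AGG GAC CAT — no ATG→stop ORF.
Frame -2: ACT GAC AGT ATA TTA GGT CCC CAT TGA CCA GTA TTT CCG AAG CTT TAC GTA GGG ACC — no ATG→stop ORF.
Frame -3: CTG ACA GTA TAT TAG GTC CCC ATT GAC CAG TAT TTC CGA AGC TTT ACG TAG GGA CCA — no ATG→stop ORF.
ORFs ≥ 12 nucleotides: frame +1 1–15 (15 nucleotides), frame +3 36–47 (12 nucleotides). Count = 2.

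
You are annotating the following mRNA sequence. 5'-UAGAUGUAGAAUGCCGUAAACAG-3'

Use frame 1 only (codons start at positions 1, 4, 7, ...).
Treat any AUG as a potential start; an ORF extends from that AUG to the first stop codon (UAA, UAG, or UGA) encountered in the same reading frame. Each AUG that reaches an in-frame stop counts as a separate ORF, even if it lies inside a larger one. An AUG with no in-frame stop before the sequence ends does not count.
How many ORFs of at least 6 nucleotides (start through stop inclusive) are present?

Frame 1: UAG AUG UAG AAU GCC GUA AAC — AUG at 4, stop UAG at 7 → 6 nt.
ORFs ≥ 6 nucleotides: frame 1 4–9 (6 nucleotides). Count = 1.

1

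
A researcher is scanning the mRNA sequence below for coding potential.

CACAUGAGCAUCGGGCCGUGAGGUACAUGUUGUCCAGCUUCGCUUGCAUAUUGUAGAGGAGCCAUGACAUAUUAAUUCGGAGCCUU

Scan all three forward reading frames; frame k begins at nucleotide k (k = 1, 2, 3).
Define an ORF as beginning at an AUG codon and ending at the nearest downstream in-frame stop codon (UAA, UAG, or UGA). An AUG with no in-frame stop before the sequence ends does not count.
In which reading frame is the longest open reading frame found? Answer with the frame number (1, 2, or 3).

3

Frame 1: CAC AUG AGC AUC GGG CCG UGA GGU ACA UGU UGU CCA GCU UCG CUU GCA UAU UGU AGA GGA GCC AUG ACA UAU UAA UUC GGA GCC — AUG at 4, stop UGA at 19 → 18 nt; AUG at 64, stop UAA at 73 → 12 nt.
Frame 2: ACA UGA GCA UCG GGC CGU GAG GUA CAU GUU GUC CAG CUU CGC UUG CAU AUU GUA GAG GAG CCA UGA CAU AUU AAU UCG GAG CCU — no AUG→stop ORF.
Frame 3: CAU GAG CAU CGG GCC GUG AGG UAC AUG UUG UCC AGC UUC GCU UGC AUA UUG UAG AGG AGC CAU GAC AUA UUA AUU CGG AGC CUU — AUG at 27, stop UAG at 54 → 30 nt.
Longest ORF is 30 nt in frame 3 (positions 27–56).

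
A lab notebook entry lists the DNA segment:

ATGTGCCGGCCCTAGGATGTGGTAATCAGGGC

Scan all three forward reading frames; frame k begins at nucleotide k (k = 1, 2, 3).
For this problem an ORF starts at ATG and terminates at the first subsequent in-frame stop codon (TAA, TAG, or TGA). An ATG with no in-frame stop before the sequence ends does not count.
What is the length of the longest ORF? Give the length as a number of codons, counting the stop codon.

Frame 1: ATG TGC CGG CCC TAG GAT GTG GTA ATC AGG — ATG at 1, stop TAG at 13 → 15 nt.
Frame 2: TGT GCC GGC CCT AGG ATG TGG TAA TCA GGG — ATG at 17, stop TAA at 23 → 9 nt.
Frame 3: GTG CCG GCC CTA GGA TGT GGT AAT CAG GGC — no ATG→stop ORF.
Longest: frame 1, positions 1–15, 15 nt = 5 codons = 4 aa. → 5 codons.

5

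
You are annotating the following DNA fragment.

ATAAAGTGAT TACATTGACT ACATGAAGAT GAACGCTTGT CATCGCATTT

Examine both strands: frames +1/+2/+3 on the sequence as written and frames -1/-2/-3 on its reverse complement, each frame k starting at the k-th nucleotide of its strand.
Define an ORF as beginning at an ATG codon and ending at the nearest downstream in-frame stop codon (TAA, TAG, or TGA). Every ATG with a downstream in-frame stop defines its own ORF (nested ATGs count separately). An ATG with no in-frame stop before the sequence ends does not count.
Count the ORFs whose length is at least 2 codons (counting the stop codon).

3

Reverse complement (5'→3'): AAATGCGATGACAAGCGTTCATCTTCATGTAGTCAATGTAATCACTTTAT
Frame +1: ATA AAG TGA TTA CAT TGA CTA CAT GAA GAT GAA CGC TTG TCA TCG CAT — no ATG→stop ORF.
Frame +2: TAA AGT GAT TAC ATT GAC TAC ATG AAG ATG AAC GCT TGT CAT CGC ATT — no ATG→stop ORF.
Frame +3: AAA GTG ATT ACA TTG ACT ACA TGA AGA TGA ACG CTT GTC ATC GCA TTT — no ATG→stop ORF.
Frame -1: AAA TGC GAT GAC AAG CGT TCA TCT TCA TGT AGT CAA TGT AAT CAC TTT — no ATG→stop ORF.
Frame -2: AAT GCG ATG ACA AGC GTT CAT CTT CAT GTA GTC AAT GTA ATC ACT TTA — no ATG→stop ORF.
Frame -3: ATG CGA TGA CAA GCG TTC ATC TTC ATG TAG TCA ATG TAA TCA CTT TAT — ATG at 3, stop TGA at 9 → 9 nt; ATG at 27, stop TAG at 30 → 6 nt; ATG at 36, stop TAA at 39 → 6 nt.
ORFs ≥ 2 codons: frame -3 3–11 (3 codons), frame -3 27–32 (2 codons), frame -3 36–41 (2 codons). Count = 3.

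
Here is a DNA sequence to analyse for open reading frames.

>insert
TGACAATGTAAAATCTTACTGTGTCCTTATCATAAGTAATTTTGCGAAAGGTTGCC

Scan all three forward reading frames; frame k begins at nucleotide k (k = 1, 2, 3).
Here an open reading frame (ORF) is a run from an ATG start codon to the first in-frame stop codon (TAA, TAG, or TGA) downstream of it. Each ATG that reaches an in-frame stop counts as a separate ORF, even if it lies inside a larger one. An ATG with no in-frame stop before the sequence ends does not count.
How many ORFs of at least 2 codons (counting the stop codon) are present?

Frame 1: TGA CAA TGT AAA ATC TTA CTG TGT CCT TAT CAT AAG TAA TTT TGC GAA AGG TTG — no ATG→stop ORF.
Frame 2: GAC AAT GTA AAA TCT TAC TGT GTC CTT ATC ATA AGT AAT TTT GCG AAA GGT TGC — no ATG→stop ORF.
Frame 3: ACA ATG TAA AAT CTT ACT GTG TCC TTA TCA TAA GTA ATT TTG CGA AAG GTT GCC — ATG at 6, stop TAA at 9 → 6 nt.
ORFs ≥ 2 codons: frame 3 6–11 (2 codons). Count = 1.

1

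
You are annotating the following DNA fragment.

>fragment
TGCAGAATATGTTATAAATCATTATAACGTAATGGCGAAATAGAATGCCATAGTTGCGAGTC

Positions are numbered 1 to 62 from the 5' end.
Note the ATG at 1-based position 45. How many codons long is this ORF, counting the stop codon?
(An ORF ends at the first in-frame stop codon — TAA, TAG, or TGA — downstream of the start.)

3

Codons from position 45: ATG (45–47), CCA (48–50), TAG (51–53).
TAG is the first in-frame stop; that's 3 codons including the stop.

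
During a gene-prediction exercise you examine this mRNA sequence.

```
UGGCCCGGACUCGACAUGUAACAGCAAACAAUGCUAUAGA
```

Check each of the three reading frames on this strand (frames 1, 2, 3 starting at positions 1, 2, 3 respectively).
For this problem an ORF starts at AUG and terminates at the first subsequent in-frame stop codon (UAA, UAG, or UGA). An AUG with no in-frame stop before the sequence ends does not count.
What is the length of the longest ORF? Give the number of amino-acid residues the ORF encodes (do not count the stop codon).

2

Frame 1: UGG CCC GGA CUC GAC AUG UAA CAG CAA ACA AUG CUA UAG — AUG at 16, stop UAA at 19 → 6 nt; AUG at 31, stop UAG at 37 → 9 nt.
Frame 2: GGC CCG GAC UCG ACA UGU AAC AGC AAA CAA UGC UAU AGA — no AUG→stop ORF.
Frame 3: GCC CGG ACU CGA CAU GUA ACA GCA AAC AAU GCU AUA — no AUG→stop ORF.
Longest: frame 1, positions 31–39, 9 nt = 3 codons = 2 aa. → 2 amino acids.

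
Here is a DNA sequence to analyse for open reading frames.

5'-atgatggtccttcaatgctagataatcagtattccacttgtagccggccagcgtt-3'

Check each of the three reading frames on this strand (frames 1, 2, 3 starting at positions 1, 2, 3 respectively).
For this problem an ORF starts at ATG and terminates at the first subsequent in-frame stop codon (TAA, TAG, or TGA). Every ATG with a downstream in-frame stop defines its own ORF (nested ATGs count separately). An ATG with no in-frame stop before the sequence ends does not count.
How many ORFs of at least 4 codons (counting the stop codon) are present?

Frame 1: ATG ATG GTC CTT CAA TGC TAG ATA ATC AGT ATT CCA CTT GTA GCC GGC CAG CGT — ATG at 1, stop TAG at 19 → 21 nt; ATG at 4, stop TAG at 19 → 18 nt.
Frame 2: TGA TGG TCC TTC AAT GCT AGA TAA TCA GTA TTC CAC TTG TAG CCG GCC AGC GTT — no ATG→stop ORF.
Frame 3: GAT GGT CCT TCA ATG CTA GAT AAT CAG TAT TCC ACT TGT AGC CGG CCA GCG — no ATG→stop ORF.
ORFs ≥ 4 codons: frame 1 1–21 (7 codons), frame 1 4–21 (6 codons). Count = 2.

2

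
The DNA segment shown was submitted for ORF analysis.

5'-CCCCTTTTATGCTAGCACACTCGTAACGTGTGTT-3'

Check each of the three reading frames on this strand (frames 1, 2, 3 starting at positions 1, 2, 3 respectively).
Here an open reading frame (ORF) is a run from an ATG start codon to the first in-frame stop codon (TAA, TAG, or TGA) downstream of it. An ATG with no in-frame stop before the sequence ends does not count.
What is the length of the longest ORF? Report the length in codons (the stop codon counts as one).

Frame 1: CCC CTT TTA TGC TAG CAC ACT CGT AAC GTG TGT — no ATG→stop ORF.
Frame 2: CCC TTT TAT GCT AGC ACA CTC GTA ACG TGT GTT — no ATG→stop ORF.
Frame 3: CCT TTT ATG CTA GCA CAC TCG TAA CGT GTG — ATG at 9, stop TAA at 24 → 18 nt.
Longest: frame 3, positions 9–26, 18 nt = 6 codons = 5 aa. → 6 codons.

6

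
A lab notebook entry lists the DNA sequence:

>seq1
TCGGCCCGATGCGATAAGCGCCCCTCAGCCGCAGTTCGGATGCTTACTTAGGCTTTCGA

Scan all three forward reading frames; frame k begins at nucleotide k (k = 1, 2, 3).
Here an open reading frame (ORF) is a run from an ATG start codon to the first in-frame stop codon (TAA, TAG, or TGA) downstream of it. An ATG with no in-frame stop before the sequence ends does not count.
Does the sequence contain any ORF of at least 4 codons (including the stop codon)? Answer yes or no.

Frame 1: TCG GCC CGA TGC GAT AAG CGC CCC TCA GCC GCA GTT CGG ATG CTT ACT TAG GCT TTC — ATG at 40, stop TAG at 49 → 12 nt.
Frame 2: CGG CCC GAT GCG ATA AGC GCC CCT CAG CCG CAG TTC GGA TGC TTA CTT AGG CTT TCG — no ATG→stop ORF.
Frame 3: GGC CCG ATG CGA TAA GCG CCC CTC AGC CGC AGT TCG GAT GCT TAC TTA GGC TTT CGA — ATG at 9, stop TAA at 15 → 9 nt.
Frame 1 has an ORF of 4 codons (positions 40–51) ≥ 4, so yes.

yes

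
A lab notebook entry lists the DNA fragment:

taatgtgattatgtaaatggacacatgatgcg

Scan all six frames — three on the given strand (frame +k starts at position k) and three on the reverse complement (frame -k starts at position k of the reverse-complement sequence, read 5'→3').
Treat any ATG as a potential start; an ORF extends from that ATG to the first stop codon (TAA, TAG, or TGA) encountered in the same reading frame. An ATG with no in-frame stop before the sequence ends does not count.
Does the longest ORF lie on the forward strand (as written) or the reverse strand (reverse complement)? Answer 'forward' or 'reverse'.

reverse

Reverse complement (5'→3'): CGCATCATGTGTCCATTTACATAATCACATTA
Frame +1: TAA TGT GAT TAT GTA AAT GGA CAC ATG ATG — no ATG→stop ORF.
Frame +2: AAT GTG ATT ATG TAA ATG GAC ACA TGA TGC — ATG at 11, stop TAA at 14 → 6 nt; ATG at 17, stop TGA at 26 → 12 nt.
Frame +3: ATG TGA TTA TGT AAA TGG ACA CAT GAT GCG — ATG at 3, stop TGA at 6 → 6 nt.
Frame -1: CGC ATC ATG TGT CCA TTT ACA TAA TCA CAT — ATG at 7, stop TAA at 22 → 18 nt.
Frame -2: GCA TCA TGT GTC CAT TTA CAT AAT CAC ATT — no ATG→stop ORF.
Frame -3: CAT CAT GTG TCC ATT TAC ATA ATC ACA TTA — no ATG→stop ORF.
Forward-strand max 12 nt; reverse-strand max 18 nt. The reverse strand has the longer ORF.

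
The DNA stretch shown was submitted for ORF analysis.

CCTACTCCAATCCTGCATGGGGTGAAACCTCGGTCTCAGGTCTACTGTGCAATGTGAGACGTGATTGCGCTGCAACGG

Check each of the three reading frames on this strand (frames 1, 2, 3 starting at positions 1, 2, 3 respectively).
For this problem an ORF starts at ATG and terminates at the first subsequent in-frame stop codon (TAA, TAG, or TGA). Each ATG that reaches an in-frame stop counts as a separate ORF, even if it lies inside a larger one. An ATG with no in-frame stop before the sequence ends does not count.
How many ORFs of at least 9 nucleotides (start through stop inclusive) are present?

1

Frame 1: CCT ACT CCA ATC CTG CAT GGG GTG AAA CCT CGG TCT CAG GTC TAC TGT GCA ATG TGA GAC GTG ATT GCG CTG CAA CGG — ATG at 52, stop TGA at 55 → 6 nt.
Frame 2: CTA CTC CAA TCC TGC ATG GGG TGA AAC CTC GGT CTC AGG TCT ACT GTG CAA TGT GAG ACG TGA TTG CGC TGC AAC — ATG at 17, stop TGA at 23 → 9 nt.
Frame 3: TAC TCC AAT CCT GCA TGG GGT GAA ACC TCG GTC TCA GGT CTA CTG TGC AAT GTG AGA CGT GAT TGC GCT GCA ACG — no ATG→stop ORF.
ORFs ≥ 9 nucleotides: frame 2 17–25 (9 nucleotides). Count = 1.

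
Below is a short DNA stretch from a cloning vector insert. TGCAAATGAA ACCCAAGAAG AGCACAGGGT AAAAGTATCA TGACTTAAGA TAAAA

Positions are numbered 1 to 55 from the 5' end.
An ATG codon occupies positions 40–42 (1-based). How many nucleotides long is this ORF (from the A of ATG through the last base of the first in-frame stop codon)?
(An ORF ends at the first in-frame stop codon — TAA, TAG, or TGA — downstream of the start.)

9

Codons from position 40: ATG (40–42), ACT (43–45), TAA (46–48).
TAA is the first in-frame stop; ORF spans 40–48, 9 nucleotides.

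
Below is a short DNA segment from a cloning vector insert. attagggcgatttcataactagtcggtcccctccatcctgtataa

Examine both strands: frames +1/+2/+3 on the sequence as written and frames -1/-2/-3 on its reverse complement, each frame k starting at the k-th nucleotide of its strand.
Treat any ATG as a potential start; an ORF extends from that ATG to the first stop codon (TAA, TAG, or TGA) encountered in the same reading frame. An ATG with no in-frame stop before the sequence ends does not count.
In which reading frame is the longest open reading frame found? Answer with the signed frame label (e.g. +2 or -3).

Reverse complement (5'→3'): TTATACAGGATGGAGGGGACCGACTAGTTATGAAATCGCCCTAAT
Frame +1: ATT AGG GCG ATT TCA TAA CTA GTC GGT CCC CTC CAT CCT GTA TAA — no ATG→stop ORF.
Frame +2: TTA GGG CGA TTT CAT AAC TAG TCG GTC CCC TCC ATC CTG TAT — no ATG→stop ORF.
Frame +3: TAG GGC GAT TTC ATA ACT AGT CGG TCC CCT CCA TCC TGT ATA — no ATG→stop ORF.
Frame -1: TTA TAC AGG ATG GAG GGG ACC GAC TAG TTA TGA AAT CGC CCT AAT — ATG at 10, stop TAG at 25 → 18 nt.
Frame -2: TAT ACA GGA TGG AGG GGA CCG ACT AGT TAT GAA ATC GCC CTA — no ATG→stop ORF.
Frame -3: ATA CAG GAT GGA GGG GAC CGA CTA GTT ATG AAA TCG CCC TAA — ATG at 30, stop TAA at 42 → 15 nt.
Longest ORF is 18 nt in frame -1 (positions 10–27).

-1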